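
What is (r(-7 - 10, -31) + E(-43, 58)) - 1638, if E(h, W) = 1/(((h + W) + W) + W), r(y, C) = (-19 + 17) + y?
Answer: -217066/131 ≈ -1657.0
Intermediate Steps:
r(y, C) = -2 + y
E(h, W) = 1/(h + 3*W) (E(h, W) = 1/(((W + h) + W) + W) = 1/((h + 2*W) + W) = 1/(h + 3*W))
(r(-7 - 10, -31) + E(-43, 58)) - 1638 = ((-2 + (-7 - 10)) + 1/(-43 + 3*58)) - 1638 = ((-2 - 17) + 1/(-43 + 174)) - 1638 = (-19 + 1/131) - 1638 = -2488/131 - 1638 = -217066/131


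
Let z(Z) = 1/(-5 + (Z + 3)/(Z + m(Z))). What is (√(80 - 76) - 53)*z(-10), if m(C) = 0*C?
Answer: 510/43 ≈ 11.860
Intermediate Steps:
m(C) = 0
z(Z) = 1/(-5 + (3 + Z)/Z) (z(Z) = 1/(-5 + (Z + 3)/(Z + 0)) = 1/(-5 + (3 + Z)/Z))
(√(80 - 76) - 53)*z(-10) = (√(80 - 76) - 53)*(-1*(-10)/(-3 + 4*(-10))) = (√4 - 53)*(-1*(-10)/(-3 - 40)) = (2 - 53)*(-1*(-10)/(-43)) = -(-51)*(-10)*(-1)/43 = -51*(-10/43) = 510/43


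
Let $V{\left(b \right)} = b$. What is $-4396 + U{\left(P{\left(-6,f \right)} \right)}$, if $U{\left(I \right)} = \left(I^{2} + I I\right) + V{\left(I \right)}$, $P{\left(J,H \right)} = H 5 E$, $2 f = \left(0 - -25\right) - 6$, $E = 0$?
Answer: $-4396$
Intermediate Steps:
$f = \frac{19}{2}$ ($f = \frac{\left(0 - -25\right) - 6}{2} = \frac{\left(0 + 25\right) - 6}{2} = \frac{25 - 6}{2} = \frac{1}{2} \cdot 19 = \frac{19}{2} \approx 9.5$)
$P{\left(J,H \right)} = 0$ ($P{\left(J,H \right)} = H 5 \cdot 0 = 5 H 0 = 0$)
$U{\left(I \right)} = I + 2 I^{2}$ ($U{\left(I \right)} = \left(I^{2} + I I\right) + I = \left(I^{2} + I^{2}\right) + I = 2 I^{2} + I = I + 2 I^{2}$)
$-4396 + U{\left(P{\left(-6,f \right)} \right)} = -4396 + 0 \left(1 + 2 \cdot 0\right) = -4396 + 0 \left(1 + 0\right) = -4396 + 0 \cdot 1 = -4396 + 0 = -4396$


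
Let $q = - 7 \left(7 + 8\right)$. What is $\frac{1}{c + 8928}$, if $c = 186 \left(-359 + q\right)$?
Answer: $- \frac{1}{77376} \approx -1.2924 \cdot 10^{-5}$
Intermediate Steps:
$q = -105$ ($q = \left(-7\right) 15 = -105$)
$c = -86304$ ($c = 186 \left(-359 - 105\right) = 186 \left(-464\right) = -86304$)
$\frac{1}{c + 8928} = \frac{1}{-86304 + 8928} = \frac{1}{-77376} = - \frac{1}{77376}$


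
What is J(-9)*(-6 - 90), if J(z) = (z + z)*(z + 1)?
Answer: -13824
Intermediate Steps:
J(z) = 2*z*(1 + z) (J(z) = (2*z)*(1 + z) = 2*z*(1 + z))
J(-9)*(-6 - 90) = (2*(-9)*(1 - 9))*(-6 - 90) = (2*(-9)*(-8))*(-96) = 144*(-96) = -13824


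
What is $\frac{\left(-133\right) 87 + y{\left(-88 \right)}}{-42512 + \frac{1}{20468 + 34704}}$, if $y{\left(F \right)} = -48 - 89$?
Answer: $\frac{645953776}{2345472063} \approx 0.2754$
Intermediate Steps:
$y{\left(F \right)} = -137$ ($y{\left(F \right)} = -48 - 89 = -137$)
$\frac{\left(-133\right) 87 + y{\left(-88 \right)}}{-42512 + \frac{1}{20468 + 34704}} = \frac{\left(-133\right) 87 - 137}{-42512 + \frac{1}{20468 + 34704}} = \frac{-11571 - 137}{-42512 + \frac{1}{55172}} = - \frac{11708}{-42512 + \frac{1}{55172}} = - \frac{11708}{- \frac{2345472063}{55172}} = \left(-11708\right) \left(- \frac{55172}{2345472063}\right) = \frac{645953776}{2345472063}$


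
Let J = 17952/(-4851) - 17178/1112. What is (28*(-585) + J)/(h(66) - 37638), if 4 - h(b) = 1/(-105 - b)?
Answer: 76399106799/175326391772 ≈ 0.43575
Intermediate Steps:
J = -1565047/81732 (J = 17952*(-1/4851) - 17178*1/1112 = -544/147 - 8589/556 = -1565047/81732 ≈ -19.149)
h(b) = 4 - 1/(-105 - b)
(28*(-585) + J)/(h(66) - 37638) = (28*(-585) - 1565047/81732)/((421 + 4*66)/(105 + 66) - 37638) = (-16380 - 1565047/81732)/((421 + 264)/171 - 37638) = -1340335207/(81732*((1/171)*685 - 37638)) = -1340335207/(81732*(685/171 - 37638)) = -1340335207/(81732*(-6435413/171)) = -1340335207/81732*(-171/6435413) = 76399106799/175326391772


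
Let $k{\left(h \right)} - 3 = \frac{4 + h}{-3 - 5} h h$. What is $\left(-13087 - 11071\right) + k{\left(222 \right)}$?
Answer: $-1416428$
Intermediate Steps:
$k{\left(h \right)} = 3 + h^{2} \left(- \frac{1}{2} - \frac{h}{8}\right)$ ($k{\left(h \right)} = 3 + \frac{4 + h}{-3 - 5} h h = 3 + \frac{4 + h}{-8} h h = 3 + \left(4 + h\right) \left(- \frac{1}{8}\right) h h = 3 + \left(- \frac{1}{2} - \frac{h}{8}\right) h h = 3 + h \left(- \frac{1}{2} - \frac{h}{8}\right) h = 3 + h^{2} \left(- \frac{1}{2} - \frac{h}{8}\right)$)
$\left(-13087 - 11071\right) + k{\left(222 \right)} = \left(-13087 - 11071\right) - \left(-3 + 24642 + 1367631\right) = \left(-13087 - 11071\right) - 1392270 = -24158 - 1392270 = -1416428$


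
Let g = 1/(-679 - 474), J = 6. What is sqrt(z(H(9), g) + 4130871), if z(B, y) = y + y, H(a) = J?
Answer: sqrt(5491617082933)/1153 ≈ 2032.5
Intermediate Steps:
H(a) = 6
g = -1/1153 (g = 1/(-1153) = -1/1153 ≈ -0.00086730)
z(B, y) = 2*y
sqrt(z(H(9), g) + 4130871) = sqrt(2*(-1/1153) + 4130871) = sqrt(-2/1153 + 4130871) = sqrt(4762894261/1153) = sqrt(5491617082933)/1153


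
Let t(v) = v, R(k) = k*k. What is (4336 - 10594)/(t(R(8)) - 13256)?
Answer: 3129/6596 ≈ 0.47438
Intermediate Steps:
R(k) = k²
(4336 - 10594)/(t(R(8)) - 13256) = (4336 - 10594)/(8² - 13256) = -6258/(64 - 13256) = -6258/(-13192) = -6258*(-1/13192) = 3129/6596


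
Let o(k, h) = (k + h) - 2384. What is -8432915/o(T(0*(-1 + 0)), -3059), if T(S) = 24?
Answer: 8432915/5419 ≈ 1556.2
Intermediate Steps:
o(k, h) = -2384 + h + k (o(k, h) = (h + k) - 2384 = -2384 + h + k)
-8432915/o(T(0*(-1 + 0)), -3059) = -8432915/(-2384 - 3059 + 24) = -8432915/(-5419) = -8432915*(-1/5419) = 8432915/5419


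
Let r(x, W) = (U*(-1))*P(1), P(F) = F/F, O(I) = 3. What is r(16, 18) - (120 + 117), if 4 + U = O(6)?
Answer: -236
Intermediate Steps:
U = -1 (U = -4 + 3 = -1)
P(F) = 1
r(x, W) = 1 (r(x, W) = -1*(-1)*1 = 1*1 = 1)
r(16, 18) - (120 + 117) = 1 - (120 + 117) = 1 - 1*237 = 1 - 237 = -236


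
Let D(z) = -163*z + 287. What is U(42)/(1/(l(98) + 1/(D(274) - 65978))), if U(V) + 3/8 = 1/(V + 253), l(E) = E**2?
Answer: -929471095047/260433080 ≈ -3568.9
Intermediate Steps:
D(z) = 287 - 163*z
U(V) = -3/8 + 1/(253 + V) (U(V) = -3/8 + 1/(V + 253) = -3/8 + 1/(253 + V))
U(42)/(1/(l(98) + 1/(D(274) - 65978))) = ((-751 - 3*42)/(8*(253 + 42)))/(1/(98**2 + 1/((287 - 163*274) - 65978))) = ((1/8)*(-751 - 126)/295)/(1/(9604 + 1/((287 - 44662) - 65978))) = ((1/8)*(1/295)*(-877))/(1/(9604 + 1/(-44375 - 65978))) = -877/(2360*(1/(9604 + 1/(-110353)))) = -877/(2360*(1/(9604 - 1/110353))) = -877/(2360*(1/(1059830211/110353))) = -877/(2360*110353/1059830211) = -877/2360*1059830211/110353 = -929471095047/260433080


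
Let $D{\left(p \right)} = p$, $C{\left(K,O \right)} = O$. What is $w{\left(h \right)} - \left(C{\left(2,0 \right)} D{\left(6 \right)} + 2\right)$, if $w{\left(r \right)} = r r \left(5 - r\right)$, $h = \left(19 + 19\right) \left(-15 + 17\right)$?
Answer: $-410098$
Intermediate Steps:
$h = 76$ ($h = 38 \cdot 2 = 76$)
$w{\left(r \right)} = r^{2} \left(5 - r\right)$
$w{\left(h \right)} - \left(C{\left(2,0 \right)} D{\left(6 \right)} + 2\right) = 76^{2} \left(5 - 76\right) - \left(0 \cdot 6 + 2\right) = 5776 \left(5 - 76\right) - \left(0 + 2\right) = 5776 \left(-71\right) - 2 = -410096 - 2 = -410098$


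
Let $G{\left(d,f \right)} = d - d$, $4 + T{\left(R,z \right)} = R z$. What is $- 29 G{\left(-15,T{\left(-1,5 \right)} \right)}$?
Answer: $0$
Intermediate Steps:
$T{\left(R,z \right)} = -4 + R z$
$G{\left(d,f \right)} = 0$
$- 29 G{\left(-15,T{\left(-1,5 \right)} \right)} = \left(-29\right) 0 = 0$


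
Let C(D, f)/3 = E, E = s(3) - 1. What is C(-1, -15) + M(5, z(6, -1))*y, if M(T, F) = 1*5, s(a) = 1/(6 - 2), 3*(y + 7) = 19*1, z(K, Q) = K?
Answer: -67/12 ≈ -5.5833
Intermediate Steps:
y = -⅔ (y = -7 + (19*1)/3 = -7 + (⅓)*19 = -7 + 19/3 = -⅔ ≈ -0.66667)
s(a) = ¼ (s(a) = 1/4 = ¼)
E = -¾ (E = ¼ - 1 = -¾ ≈ -0.75000)
M(T, F) = 5
C(D, f) = -9/4 (C(D, f) = 3*(-¾) = -9/4)
C(-1, -15) + M(5, z(6, -1))*y = -9/4 + 5*(-⅔) = -9/4 - 10/3 = -67/12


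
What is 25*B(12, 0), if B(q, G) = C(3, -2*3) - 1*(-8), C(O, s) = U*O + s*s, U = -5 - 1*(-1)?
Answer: 800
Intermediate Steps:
U = -4 (U = -5 + 1 = -4)
C(O, s) = s**2 - 4*O (C(O, s) = -4*O + s*s = -4*O + s**2 = s**2 - 4*O)
B(q, G) = 32 (B(q, G) = ((-2*3)**2 - 4*3) - 1*(-8) = ((-6)**2 - 12) + 8 = (36 - 12) + 8 = 24 + 8 = 32)
25*B(12, 0) = 25*32 = 800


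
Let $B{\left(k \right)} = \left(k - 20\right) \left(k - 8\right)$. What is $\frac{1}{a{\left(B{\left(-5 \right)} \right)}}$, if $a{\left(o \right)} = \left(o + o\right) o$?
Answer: $\frac{1}{211250} \approx 4.7337 \cdot 10^{-6}$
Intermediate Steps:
$B{\left(k \right)} = \left(-20 + k\right) \left(-8 + k\right)$
$a{\left(o \right)} = 2 o^{2}$ ($a{\left(o \right)} = 2 o o = 2 o^{2}$)
$\frac{1}{a{\left(B{\left(-5 \right)} \right)}} = \frac{1}{2 \left(160 + \left(-5\right)^{2} - -140\right)^{2}} = \frac{1}{2 \left(160 + 25 + 140\right)^{2}} = \frac{1}{2 \cdot 325^{2}} = \frac{1}{2 \cdot 105625} = \frac{1}{211250}$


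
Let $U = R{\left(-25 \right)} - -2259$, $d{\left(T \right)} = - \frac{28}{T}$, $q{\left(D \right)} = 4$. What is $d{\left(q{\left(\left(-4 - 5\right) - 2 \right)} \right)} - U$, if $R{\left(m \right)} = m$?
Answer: $-2241$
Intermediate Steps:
$U = 2234$ ($U = -25 - -2259 = -25 + 2259 = 2234$)
$d{\left(q{\left(\left(-4 - 5\right) - 2 \right)} \right)} - U = - \frac{28}{4} - 2234 = \left(-28\right) \frac{1}{4} - 2234 = -7 - 2234 = -2241$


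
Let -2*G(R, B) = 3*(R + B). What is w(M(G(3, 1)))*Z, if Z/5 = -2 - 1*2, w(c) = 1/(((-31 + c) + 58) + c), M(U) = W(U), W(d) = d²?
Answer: -20/99 ≈ -0.20202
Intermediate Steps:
G(R, B) = -3*B/2 - 3*R/2 (G(R, B) = -3*(R + B)/2 = -3*(B + R)/2 = -(3*B + 3*R)/2 = -3*B/2 - 3*R/2)
M(U) = U²
w(c) = 1/(27 + 2*c) (w(c) = 1/((27 + c) + c) = 1/(27 + 2*c))
Z = -20 (Z = 5*(-2 - 1*2) = 5*(-2 - 2) = 5*(-4) = -20)
w(M(G(3, 1)))*Z = -20/(27 + 2*(-3/2*1 - 3/2*3)²) = -20/(27 + 2*(-3/2 - 9/2)²) = -20/(27 + 2*(-6)²) = -20/(27 + 2*36) = -20/(27 + 72) = -20/99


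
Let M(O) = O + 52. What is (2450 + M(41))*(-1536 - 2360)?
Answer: -9907528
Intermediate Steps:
M(O) = 52 + O
(2450 + M(41))*(-1536 - 2360) = (2450 + (52 + 41))*(-1536 - 2360) = (2450 + 93)*(-3896) = 2543*(-3896) = -9907528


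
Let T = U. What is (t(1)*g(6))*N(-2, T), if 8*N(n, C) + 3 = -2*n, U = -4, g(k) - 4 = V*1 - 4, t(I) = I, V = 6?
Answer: ¾ ≈ 0.75000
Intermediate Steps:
g(k) = 6 (g(k) = 4 + (6*1 - 4) = 4 + (6 - 4) = 4 + 2 = 6)
T = -4
N(n, C) = -3/8 - n/4 (N(n, C) = -3/8 + (-2*n)/8 = -3/8 - n/4)
(t(1)*g(6))*N(-2, T) = (1*6)*(-3/8 - ¼*(-2)) = 6*(-3/8 + ½) = 6*(⅛) = ¾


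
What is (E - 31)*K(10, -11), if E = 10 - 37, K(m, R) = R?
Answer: 638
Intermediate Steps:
E = -27
(E - 31)*K(10, -11) = (-27 - 31)*(-11) = -58*(-11) = 638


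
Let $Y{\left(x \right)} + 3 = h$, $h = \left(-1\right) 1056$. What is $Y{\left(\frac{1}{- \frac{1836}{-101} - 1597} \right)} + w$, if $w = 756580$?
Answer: $755521$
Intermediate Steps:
$h = -1056$
$Y{\left(x \right)} = -1059$ ($Y{\left(x \right)} = -3 - 1056 = -1059$)
$Y{\left(\frac{1}{- \frac{1836}{-101} - 1597} \right)} + w = -1059 + 756580 = 755521$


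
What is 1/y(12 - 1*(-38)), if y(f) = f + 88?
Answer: 1/138 ≈ 0.0072464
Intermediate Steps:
y(f) = 88 + f
1/y(12 - 1*(-38)) = 1/(88 + (12 - 1*(-38))) = 1/(88 + (12 + 38)) = 1/(88 + 50) = 1/138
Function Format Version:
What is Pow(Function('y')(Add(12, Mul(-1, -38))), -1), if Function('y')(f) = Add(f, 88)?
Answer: Rational(1, 138) ≈ 0.0072464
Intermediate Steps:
Function('y')(f) = Add(88, f)
Pow(Function('y')(Add(12, Mul(-1, -38))), -1) = Pow(Add(88, Add(12, Mul(-1, -38))), -1) = Pow(Add(88, Add(12, 38)), -1) = Pow(Add(88, 50), -1) = Pow(138, -1) = Rational(1, 138)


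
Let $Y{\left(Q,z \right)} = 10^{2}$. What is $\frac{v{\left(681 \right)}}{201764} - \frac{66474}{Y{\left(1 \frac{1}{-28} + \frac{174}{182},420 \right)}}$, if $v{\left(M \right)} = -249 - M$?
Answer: $- \frac{838259571}{1261025} \approx -664.74$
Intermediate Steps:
$Y{\left(Q,z \right)} = 100$
$\frac{v{\left(681 \right)}}{201764} - \frac{66474}{Y{\left(1 \frac{1}{-28} + \frac{174}{182},420 \right)}} = \frac{-249 - 681}{201764} - \frac{66474}{100} = \left(-249 - 681\right) \frac{1}{201764} - \frac{33237}{50} = \left(-930\right) \frac{1}{201764} - \frac{33237}{50} = - \frac{465}{100882} - \frac{33237}{50} = - \frac{838259571}{1261025}$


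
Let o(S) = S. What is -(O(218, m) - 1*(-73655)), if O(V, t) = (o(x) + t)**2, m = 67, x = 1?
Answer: -78279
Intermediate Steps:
O(V, t) = (1 + t)**2
-(O(218, m) - 1*(-73655)) = -((1 + 67)**2 - 1*(-73655)) = -(68**2 + 73655) = -(4624 + 73655) = -1*78279 = -78279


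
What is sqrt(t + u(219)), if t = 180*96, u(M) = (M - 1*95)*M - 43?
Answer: sqrt(44393) ≈ 210.70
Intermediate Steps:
u(M) = -43 + M*(-95 + M) (u(M) = (M - 95)*M - 43 = (-95 + M)*M - 43 = M*(-95 + M) - 43 = -43 + M*(-95 + M))
t = 17280
sqrt(t + u(219)) = sqrt(17280 + (-43 + 219**2 - 95*219)) = sqrt(17280 + (-43 + 47961 - 20805)) = sqrt(17280 + 27113) = sqrt(44393)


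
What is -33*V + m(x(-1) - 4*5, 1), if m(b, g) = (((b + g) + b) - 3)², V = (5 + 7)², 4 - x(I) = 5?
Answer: -2816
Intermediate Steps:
x(I) = -1 (x(I) = 4 - 1*5 = 4 - 5 = -1)
V = 144 (V = 12² = 144)
m(b, g) = (-3 + g + 2*b)² (m(b, g) = ((g + 2*b) - 3)² = (-3 + g + 2*b)²)
-33*V + m(x(-1) - 4*5, 1) = -33*144 + (-3 + 1 + 2*(-1 - 4*5))² = -4752 + (-3 + 1 + 2*(-1 - 20))² = -4752 + (-3 + 1 + 2*(-21))² = -4752 + (-3 + 1 - 42)² = -4752 + (-44)² = -4752 + 1936 = -2816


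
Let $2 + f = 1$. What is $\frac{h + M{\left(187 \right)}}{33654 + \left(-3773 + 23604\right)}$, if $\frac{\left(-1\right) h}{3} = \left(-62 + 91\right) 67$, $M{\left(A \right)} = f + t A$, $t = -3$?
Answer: $- \frac{6391}{53485} \approx -0.11949$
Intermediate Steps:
$f = -1$ ($f = -2 + 1 = -1$)
$M{\left(A \right)} = -1 - 3 A$
$h = -5829$ ($h = - 3 \left(-62 + 91\right) 67 = - 3 \cdot 29 \cdot 67 = \left(-3\right) 1943 = -5829$)
$\frac{h + M{\left(187 \right)}}{33654 + \left(-3773 + 23604\right)} = \frac{-5829 - 562}{33654 + \left(-3773 + 23604\right)} = \frac{-5829 - 562}{33654 + 19831} = \frac{-5829 - 562}{53485} = \left(-6391\right) \frac{1}{53485} = - \frac{6391}{53485}$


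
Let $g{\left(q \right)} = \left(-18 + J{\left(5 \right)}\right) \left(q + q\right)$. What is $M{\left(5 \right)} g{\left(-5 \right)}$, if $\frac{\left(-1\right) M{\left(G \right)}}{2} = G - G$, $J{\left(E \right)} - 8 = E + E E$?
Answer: $0$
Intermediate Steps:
$J{\left(E \right)} = 8 + E + E^{2}$ ($J{\left(E \right)} = 8 + \left(E + E E\right) = 8 + \left(E + E^{2}\right) = 8 + E + E^{2}$)
$M{\left(G \right)} = 0$ ($M{\left(G \right)} = - 2 \left(G - G\right) = \left(-2\right) 0 = 0$)
$g{\left(q \right)} = 40 q$ ($g{\left(q \right)} = \left(-18 + \left(8 + 5 + 5^{2}\right)\right) \left(q + q\right) = \left(-18 + \left(8 + 5 + 25\right)\right) 2 q = \left(-18 + 38\right) 2 q = 20 \cdot 2 q = 40 q$)
$M{\left(5 \right)} g{\left(-5 \right)} = 0 \cdot 40 \left(-5\right) = 0 \left(-200\right) = 0$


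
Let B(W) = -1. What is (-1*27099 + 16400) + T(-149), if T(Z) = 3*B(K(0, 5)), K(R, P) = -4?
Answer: -10702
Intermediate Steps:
T(Z) = -3 (T(Z) = 3*(-1) = -3)
(-1*27099 + 16400) + T(-149) = (-1*27099 + 16400) - 3 = (-27099 + 16400) - 3 = -10699 - 3 = -10702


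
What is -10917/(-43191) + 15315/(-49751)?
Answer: -13148722/238755049 ≈ -0.055072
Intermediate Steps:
-10917/(-43191) + 15315/(-49751) = -10917*(-1/43191) + 15315*(-1/49751) = 1213/4799 - 15315/49751 = -13148722/238755049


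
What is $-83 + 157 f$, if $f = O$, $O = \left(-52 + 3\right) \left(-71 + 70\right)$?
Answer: $7610$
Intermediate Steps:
$O = 49$ ($O = \left(-49\right) \left(-1\right) = 49$)
$f = 49$
$-83 + 157 f = -83 + 157 \cdot 49 = -83 + 7693 = 7610$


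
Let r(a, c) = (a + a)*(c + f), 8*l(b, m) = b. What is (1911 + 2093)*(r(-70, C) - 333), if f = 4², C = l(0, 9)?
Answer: -10302292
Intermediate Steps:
l(b, m) = b/8
C = 0 (C = (⅛)*0 = 0)
f = 16
r(a, c) = 2*a*(16 + c) (r(a, c) = (a + a)*(c + 16) = (2*a)*(16 + c) = 2*a*(16 + c))
(1911 + 2093)*(r(-70, C) - 333) = (1911 + 2093)*(2*(-70)*(16 + 0) - 333) = 4004*(2*(-70)*16 - 333) = 4004*(-2240 - 333) = 4004*(-2573) = -10302292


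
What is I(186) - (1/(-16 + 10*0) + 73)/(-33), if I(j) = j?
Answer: 33125/176 ≈ 188.21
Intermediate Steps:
I(186) - (1/(-16 + 10*0) + 73)/(-33) = 186 - (1/(-16 + 10*0) + 73)/(-33) = 186 - (1/(-16 + 0) + 73)*(-1)/33 = 186 - (1/(-16) + 73)*(-1)/33 = 186 - (-1/16 + 73)*(-1)/33 = 186 - 1167*(-1)/(16*33) = 186 - 1*(-389/176) = 186 + 389/176 = 33125/176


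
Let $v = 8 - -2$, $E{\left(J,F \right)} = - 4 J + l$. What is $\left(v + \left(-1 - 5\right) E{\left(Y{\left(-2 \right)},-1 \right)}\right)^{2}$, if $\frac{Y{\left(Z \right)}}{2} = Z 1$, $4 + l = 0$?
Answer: $3844$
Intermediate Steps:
$l = -4$ ($l = -4 + 0 = -4$)
$Y{\left(Z \right)} = 2 Z$ ($Y{\left(Z \right)} = 2 Z 1 = 2 Z$)
$E{\left(J,F \right)} = -4 - 4 J$ ($E{\left(J,F \right)} = - 4 J - 4 = -4 - 4 J$)
$v = 10$ ($v = 8 + 2 = 10$)
$\left(v + \left(-1 - 5\right) E{\left(Y{\left(-2 \right)},-1 \right)}\right)^{2} = \left(10 + \left(-1 - 5\right) \left(-4 - 4 \cdot 2 \left(-2\right)\right)\right)^{2} = \left(10 - 6 \left(-4 - -16\right)\right)^{2} = \left(10 - 6 \left(-4 + 16\right)\right)^{2} = \left(10 - 72\right)^{2} = \left(-62\right)^{2} = 3844$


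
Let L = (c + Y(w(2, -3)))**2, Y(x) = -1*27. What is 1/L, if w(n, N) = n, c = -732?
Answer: 1/576081 ≈ 1.7359e-6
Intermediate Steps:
Y(x) = -27
L = 576081 (L = (-732 - 27)**2 = (-759)**2 = 576081)
1/L = 1/576081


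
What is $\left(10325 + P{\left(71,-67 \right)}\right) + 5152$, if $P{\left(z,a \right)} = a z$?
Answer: $10720$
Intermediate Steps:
$\left(10325 + P{\left(71,-67 \right)}\right) + 5152 = \left(10325 - 4757\right) + 5152 = 5568 + 5152 = 10720$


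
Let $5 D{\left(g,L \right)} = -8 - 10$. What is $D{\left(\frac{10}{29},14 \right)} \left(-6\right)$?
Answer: $\frac{108}{5} \approx 21.6$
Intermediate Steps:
$D{\left(g,L \right)} = - \frac{18}{5}$ ($D{\left(g,L \right)} = \frac{-8 - 10}{5} = \frac{1}{5} \left(-18\right) = - \frac{18}{5}$)
$D{\left(\frac{10}{29},14 \right)} \left(-6\right) = \left(- \frac{18}{5}\right) \left(-6\right) = \frac{108}{5}$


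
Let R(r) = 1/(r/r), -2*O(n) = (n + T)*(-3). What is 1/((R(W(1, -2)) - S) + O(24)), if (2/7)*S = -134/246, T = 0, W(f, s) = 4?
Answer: 246/9571 ≈ 0.025703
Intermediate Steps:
O(n) = 3*n/2 (O(n) = -(n + 0)*(-3)/2 = -n*(-3)/2 = -(-3)*n/2 = 3*n/2)
R(r) = 1 (R(r) = 1/1 = 1)
S = -469/246 (S = 7*(-134/246)/2 = 7*(-134*1/246)/2 = (7/2)*(-67/123) = -469/246 ≈ -1.9065)
1/((R(W(1, -2)) - S) + O(24)) = 1/((1 - 1*(-469/246)) + (3/2)*24) = 1/((1 + 469/246) + 36) = 1/(715/246 + 36) = 1/(9571/246) = 246/9571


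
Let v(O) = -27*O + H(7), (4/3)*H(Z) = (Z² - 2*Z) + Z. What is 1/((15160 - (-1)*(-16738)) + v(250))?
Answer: -2/16593 ≈ -0.00012053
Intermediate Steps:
H(Z) = -3*Z/4 + 3*Z²/4 (H(Z) = 3*((Z² - 2*Z) + Z)/4 = 3*(Z² - Z)/4 = -3*Z/4 + 3*Z²/4)
v(O) = 63/2 - 27*O (v(O) = -27*O + (¾)*7*(-1 + 7) = -27*O + (¾)*7*6 = -27*O + 63/2 = 63/2 - 27*O)
1/((15160 - (-1)*(-16738)) + v(250)) = 1/((15160 - (-1)*(-16738)) + (63/2 - 27*250)) = 1/((15160 - 1*16738) + (63/2 - 6750)) = 1/((15160 - 16738) - 13437/2) = 1/(-1578 - 13437/2) = 1/(-16593/2) = -2/16593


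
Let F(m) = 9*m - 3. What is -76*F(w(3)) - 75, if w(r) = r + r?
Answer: -3951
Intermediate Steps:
w(r) = 2*r
F(m) = -3 + 9*m
-76*F(w(3)) - 75 = -76*(-3 + 9*(2*3)) - 75 = -76*(-3 + 9*6) - 75 = -76*(-3 + 54) - 75 = -76*51 - 75 = -3876 - 75 = -3951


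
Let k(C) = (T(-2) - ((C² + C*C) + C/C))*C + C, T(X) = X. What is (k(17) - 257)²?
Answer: 102353689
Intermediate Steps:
k(C) = C + C*(-3 - 2*C²) (k(C) = (-2 - ((C² + C*C) + C/C))*C + C = (-2 - ((C² + C²) + 1))*C + C = (-2 - (2*C² + 1))*C + C = (-2 - (1 + 2*C²))*C + C = (-2 + (-1 - 2*C²))*C + C = (-3 - 2*C²)*C + C = C*(-3 - 2*C²) + C = C + C*(-3 - 2*C²))
(k(17) - 257)² = (-2*17*(1 + 17²) - 257)² = (-2*17*(1 + 289) - 257)² = (-2*17*290 - 257)² = (-9860 - 257)² = (-10117)² = 102353689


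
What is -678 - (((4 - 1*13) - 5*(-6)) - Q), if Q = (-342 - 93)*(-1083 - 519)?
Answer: 696171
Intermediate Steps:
Q = 696870 (Q = -435*(-1602) = 696870)
-678 - (((4 - 1*13) - 5*(-6)) - Q) = -678 - (((4 - 1*13) - 5*(-6)) - 1*696870) = -678 - (((4 - 13) + 30) - 696870) = -678 - ((-9 + 30) - 696870) = -678 - (21 - 696870) = -678 - 1*(-696849) = -678 + 696849 = 696171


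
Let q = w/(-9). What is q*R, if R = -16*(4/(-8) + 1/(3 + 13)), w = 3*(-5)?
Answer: 35/3 ≈ 11.667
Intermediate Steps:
w = -15
q = 5/3 (q = -15/(-9) = -15*(-1/9) = 5/3 ≈ 1.6667)
R = 7 (R = -16*(4*(-1/8) + 1/16) = -16*(-1/2 + 1/16) = -16*(-7/16) = 7)
q*R = (5/3)*7 = 35/3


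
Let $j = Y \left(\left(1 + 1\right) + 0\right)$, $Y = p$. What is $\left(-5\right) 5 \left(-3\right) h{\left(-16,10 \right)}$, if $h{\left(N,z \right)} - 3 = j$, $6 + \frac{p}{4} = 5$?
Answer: $-375$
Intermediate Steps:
$p = -4$ ($p = -24 + 4 \cdot 5 = -24 + 20 = -4$)
$Y = -4$
$j = -8$ ($j = - 4 \left(\left(1 + 1\right) + 0\right) = - 4 \left(2 + 0\right) = \left(-4\right) 2 = -8$)
$h{\left(N,z \right)} = -5$ ($h{\left(N,z \right)} = 3 - 8 = -5$)
$\left(-5\right) 5 \left(-3\right) h{\left(-16,10 \right)} = \left(-5\right) 5 \left(-3\right) \left(-5\right) = \left(-25\right) \left(-3\right) \left(-5\right) = 75 \left(-5\right) = -375$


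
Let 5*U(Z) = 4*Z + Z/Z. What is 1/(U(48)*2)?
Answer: 5/386 ≈ 0.012953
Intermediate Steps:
U(Z) = ⅕ + 4*Z/5 (U(Z) = (4*Z + Z/Z)/5 = (4*Z + 1)/5 = (1 + 4*Z)/5 = ⅕ + 4*Z/5)
1/(U(48)*2) = 1/((⅕ + (⅘)*48)*2) = 1/((⅕ + 192/5)*2) = 1/((193/5)*2) = 1/(386/5) = 5/386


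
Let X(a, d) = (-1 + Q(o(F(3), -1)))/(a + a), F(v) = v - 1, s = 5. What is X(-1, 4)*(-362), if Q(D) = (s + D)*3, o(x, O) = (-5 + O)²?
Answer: 22082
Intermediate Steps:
F(v) = -1 + v
Q(D) = 15 + 3*D (Q(D) = (5 + D)*3 = 15 + 3*D)
X(a, d) = 61/a (X(a, d) = (-1 + (15 + 3*(-5 - 1)²))/(a + a) = (-1 + (15 + 3*(-6)²))/((2*a)) = (-1 + (15 + 3*36))*(1/(2*a)) = (-1 + (15 + 108))*(1/(2*a)) = (-1 + 123)*(1/(2*a)) = 122*(1/(2*a)) = 61/a)
X(-1, 4)*(-362) = (61/(-1))*(-362) = (61*(-1))*(-362) = -61*(-362) = 22082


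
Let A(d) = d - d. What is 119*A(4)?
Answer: 0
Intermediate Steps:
A(d) = 0
119*A(4) = 119*0 = 0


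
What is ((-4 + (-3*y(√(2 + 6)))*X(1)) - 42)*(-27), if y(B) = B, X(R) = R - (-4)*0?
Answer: 1242 + 162*√2 ≈ 1471.1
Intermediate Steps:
X(R) = R (X(R) = R - 1*0 = R + 0 = R)
((-4 + (-3*y(√(2 + 6)))*X(1)) - 42)*(-27) = ((-4 - 3*√(2 + 6)*1) - 42)*(-27) = ((-4 - 6*√2*1) - 42)*(-27) = ((-4 - 6*√2) - 42)*(-27) = (-46 - 6*√2)*(-27) = 1242 + 162*√2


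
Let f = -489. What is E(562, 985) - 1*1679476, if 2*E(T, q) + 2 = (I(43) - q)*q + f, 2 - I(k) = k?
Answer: -4370053/2 ≈ -2.1850e+6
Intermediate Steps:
I(k) = 2 - k
E(T, q) = -491/2 + q*(-41 - q)/2 (E(T, q) = -1 + (((2 - 1*43) - q)*q - 489)/2 = -1 + (((2 - 43) - q)*q - 489)/2 = -1 + ((-41 - q)*q - 489)/2 = -1 + (q*(-41 - q) - 489)/2 = -1 + (-489 + q*(-41 - q))/2 = -1 + (-489/2 + q*(-41 - q)/2) = -491/2 + q*(-41 - q)/2)
E(562, 985) - 1*1679476 = (-491/2 - 41/2*985 - ½*985²) - 1*1679476 = (-491/2 - 40385/2 - ½*970225) - 1679476 = (-491/2 - 40385/2 - 970225/2) - 1679476 = -1011101/2 - 1679476 = -4370053/2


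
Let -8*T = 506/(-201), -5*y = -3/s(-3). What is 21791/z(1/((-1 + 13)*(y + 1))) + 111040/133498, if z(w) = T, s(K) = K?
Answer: 106314011236/1535227 ≈ 69250.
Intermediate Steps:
y = -⅕ (y = -(-3)/(5*(-3)) = -(-3)*(-1)/(5*3) = -⅕*1 = -⅕ ≈ -0.20000)
T = 253/804 (T = -253/(4*(-201)) = -253*(-1)/(4*201) = -⅛*(-506/201) = 253/804 ≈ 0.31468)
z(w) = 253/804
21791/z(1/((-1 + 13)*(y + 1))) + 111040/133498 = 21791/(253/804) + 111040/133498 = 21791*(804/253) + 111040*(1/133498) = 1592724/23 + 55520/66749 = 106314011236/1535227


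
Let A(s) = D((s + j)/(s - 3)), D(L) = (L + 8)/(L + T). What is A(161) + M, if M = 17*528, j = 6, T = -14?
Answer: 18354489/2045 ≈ 8975.3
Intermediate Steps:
D(L) = (8 + L)/(-14 + L) (D(L) = (L + 8)/(L - 14) = (8 + L)/(-14 + L))
A(s) = (8 + (6 + s)/(-3 + s))/(-14 + (6 + s)/(-3 + s)) (A(s) = (8 + (s + 6)/(s - 3))/(-14 + (s + 6)/(s - 3)) = (8 + (6 + s)/(-3 + s))/(-14 + (6 + s)/(-3 + s)))
M = 8976
A(161) + M = 9*(2 - 1*161)/(-48 + 13*161) + 8976 = 9*(2 - 161)/(-48 + 2093) + 8976 = 9*(-159)/2045 + 8976 = 9*(1/2045)*(-159) + 8976 = -1431/2045 + 8976 = 18354489/2045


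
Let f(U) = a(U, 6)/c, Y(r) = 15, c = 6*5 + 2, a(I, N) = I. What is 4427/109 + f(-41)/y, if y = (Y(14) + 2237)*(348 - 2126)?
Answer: 567230593653/13966147328 ≈ 40.615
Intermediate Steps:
c = 32 (c = 30 + 2 = 32)
y = -4004056 (y = (15 + 2237)*(348 - 2126) = 2252*(-1778) = -4004056)
f(U) = U/32
4427/109 + f(-41)/y = 4427/109 + ((1/32)*(-41))/(-4004056) = 4427*(1/109) - 41/32*(-1/4004056) = 4427/109 + 41/128129792 = 567230593653/13966147328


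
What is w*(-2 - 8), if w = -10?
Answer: 100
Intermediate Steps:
w*(-2 - 8) = -10*(-2 - 8) = -10*(-10) = 100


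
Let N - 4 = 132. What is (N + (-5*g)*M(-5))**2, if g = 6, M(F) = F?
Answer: 81796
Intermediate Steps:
N = 136 (N = 4 + 132 = 136)
(N + (-5*g)*M(-5))**2 = (136 - 5*6*(-5))**2 = (136 - 30*(-5))**2 = (136 + 150)**2 = 286**2 = 81796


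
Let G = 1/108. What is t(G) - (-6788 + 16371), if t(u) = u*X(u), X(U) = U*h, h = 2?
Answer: -55888055/5832 ≈ -9583.0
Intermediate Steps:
G = 1/108 ≈ 0.0092593
X(U) = 2*U (X(U) = U*2 = 2*U)
t(u) = 2*u**2 (t(u) = u*(2*u) = 2*u**2)
t(G) - (-6788 + 16371) = 2*(1/108)**2 - (-6788 + 16371) = 2*(1/11664) - 1*9583 = 1/5832 - 9583 = -55888055/5832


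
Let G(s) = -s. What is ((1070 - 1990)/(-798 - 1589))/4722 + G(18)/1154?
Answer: -50455943/3251802939 ≈ -0.015516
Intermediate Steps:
((1070 - 1990)/(-798 - 1589))/4722 + G(18)/1154 = ((1070 - 1990)/(-798 - 1589))/4722 - 1*18/1154 = -920/(-2387)*(1/4722) - 18*1/1154 = -920*(-1/2387)*(1/4722) - 9/577 = (920/2387)*(1/4722) - 9/577 = 460/5635707 - 9/577 = -50455943/3251802939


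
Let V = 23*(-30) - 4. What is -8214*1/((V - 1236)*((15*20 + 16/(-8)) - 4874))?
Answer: -4107/4415840 ≈ -0.00093006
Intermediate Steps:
V = -694 (V = -690 - 4 = -694)
-8214*1/((V - 1236)*((15*20 + 16/(-8)) - 4874)) = -8214*1/((-694 - 1236)*((15*20 + 16/(-8)) - 4874)) = -8214*(-1/(1930*((300 + 16*(-1/8)) - 4874))) = -8214*(-1/(1930*((300 - 2) - 4874))) = -8214*(-1/(1930*(298 - 4874))) = -8214/((-4576*(-1930))) = -8214/8831680 = -8214*1/8831680 = -4107/4415840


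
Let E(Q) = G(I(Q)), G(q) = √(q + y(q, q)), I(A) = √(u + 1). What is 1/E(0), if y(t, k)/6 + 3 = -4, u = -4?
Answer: (-42 + I*√3)^(-½) ≈ 0.003178 - 0.15421*I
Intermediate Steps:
I(A) = I*√3 (I(A) = √(-4 + 1) = √(-3) = I*√3)
y(t, k) = -42 (y(t, k) = -18 + 6*(-4) = -18 - 24 = -42)
G(q) = √(-42 + q) (G(q) = √(q - 42) = √(-42 + q))
E(Q) = √(-42 + I*√3)
1/E(0) = 1/(√(-42 + I*√3)) = (-42 + I*√3)^(-½)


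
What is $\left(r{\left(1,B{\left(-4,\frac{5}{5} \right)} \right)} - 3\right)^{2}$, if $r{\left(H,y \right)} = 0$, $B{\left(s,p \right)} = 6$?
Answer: $9$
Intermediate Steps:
$\left(r{\left(1,B{\left(-4,\frac{5}{5} \right)} \right)} - 3\right)^{2} = \left(0 - 3\right)^{2} = \left(-3\right)^{2} = 9$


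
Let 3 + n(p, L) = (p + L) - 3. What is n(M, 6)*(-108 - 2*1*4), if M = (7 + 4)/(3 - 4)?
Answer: 1276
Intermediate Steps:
M = -11 (M = 11/(-1) = 11*(-1) = -11)
n(p, L) = -6 + L + p (n(p, L) = -3 + ((p + L) - 3) = -3 + ((L + p) - 3) = -3 + (-3 + L + p) = -6 + L + p)
n(M, 6)*(-108 - 2*1*4) = (-6 + 6 - 11)*(-108 - 2*1*4) = -11*(-108 - 2*4) = -11*(-108 - 8) = -11*(-116) = 1276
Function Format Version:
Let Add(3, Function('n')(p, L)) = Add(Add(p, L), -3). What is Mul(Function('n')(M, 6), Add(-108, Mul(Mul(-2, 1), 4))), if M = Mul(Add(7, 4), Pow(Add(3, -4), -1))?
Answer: 1276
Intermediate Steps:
M = -11 (M = Mul(11, Pow(-1, -1)) = Mul(11, -1) = -11)
Function('n')(p, L) = Add(-6, L, p) (Function('n')(p, L) = Add(-3, Add(Add(p, L), -3)) = Add(-3, Add(Add(L, p), -3)) = Add(-3, Add(-3, L, p)) = Add(-6, L, p))
Mul(Function('n')(M, 6), Add(-108, Mul(Mul(-2, 1), 4))) = Mul(Add(-6, 6, -11), Add(-108, Mul(Mul(-2, 1), 4))) = Mul(-11, Add(-108, Mul(-2, 4))) = Mul(-11, Add(-108, -8)) = Mul(-11, -116) = 1276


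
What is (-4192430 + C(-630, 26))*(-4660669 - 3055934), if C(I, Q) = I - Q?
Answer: 32356380006858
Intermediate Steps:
(-4192430 + C(-630, 26))*(-4660669 - 3055934) = (-4192430 + (-630 - 1*26))*(-4660669 - 3055934) = (-4192430 + (-630 - 26))*(-7716603) = (-4192430 - 656)*(-7716603) = -4193086*(-7716603) = 32356380006858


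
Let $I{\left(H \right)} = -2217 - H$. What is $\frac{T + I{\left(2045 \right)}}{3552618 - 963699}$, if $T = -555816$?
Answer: $- \frac{560078}{2588919} \approx -0.21634$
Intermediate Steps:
$\frac{T + I{\left(2045 \right)}}{3552618 - 963699} = \frac{-555816 - 4262}{3552618 - 963699} = \frac{-555816 - 4262}{2588919} = \left(-555816 - 4262\right) \frac{1}{2588919} = \left(-560078\right) \frac{1}{2588919} = - \frac{560078}{2588919}$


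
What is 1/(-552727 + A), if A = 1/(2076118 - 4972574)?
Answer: -2896456/1600949435513 ≈ -1.8092e-6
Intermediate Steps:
A = -1/2896456 (A = 1/(-2896456) = -1/2896456 ≈ -3.4525e-7)
1/(-552727 + A) = 1/(-552727 - 1/2896456) = 1/(-1600949435513/2896456) = -2896456/1600949435513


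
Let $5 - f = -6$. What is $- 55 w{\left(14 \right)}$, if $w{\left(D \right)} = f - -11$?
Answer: $-1210$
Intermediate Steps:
$f = 11$ ($f = 5 - -6 = 5 + 6 = 11$)
$w{\left(D \right)} = 22$ ($w{\left(D \right)} = 11 - -11 = 11 + 11 = 22$)
$- 55 w{\left(14 \right)} = \left(-55\right) 22 = -1210$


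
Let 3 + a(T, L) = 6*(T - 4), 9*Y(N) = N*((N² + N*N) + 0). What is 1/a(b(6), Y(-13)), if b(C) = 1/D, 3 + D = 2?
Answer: -1/33 ≈ -0.030303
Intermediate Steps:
Y(N) = 2*N³/9 (Y(N) = (N*((N² + N*N) + 0))/9 = (N*((N² + N²) + 0))/9 = (N*(2*N² + 0))/9 = (N*(2*N²))/9 = (2*N³)/9 = 2*N³/9)
D = -1 (D = -3 + 2 = -1)
b(C) = -1 (b(C) = 1/(-1) = -1)
a(T, L) = -27 + 6*T (a(T, L) = -3 + 6*(T - 4) = -3 + 6*(-4 + T) = -3 + (-24 + 6*T) = -27 + 6*T)
1/a(b(6), Y(-13)) = 1/(-27 + 6*(-1)) = 1/(-27 - 6) = 1/(-33) = -1/33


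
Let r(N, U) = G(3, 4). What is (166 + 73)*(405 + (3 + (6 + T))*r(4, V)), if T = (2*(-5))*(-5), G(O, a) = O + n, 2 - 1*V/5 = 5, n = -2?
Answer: 110896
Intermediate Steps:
V = -15 (V = 10 - 5*5 = 10 - 25 = -15)
G(O, a) = -2 + O (G(O, a) = O - 2 = -2 + O)
r(N, U) = 1 (r(N, U) = -2 + 3 = 1)
T = 50 (T = -10*(-5) = 50)
(166 + 73)*(405 + (3 + (6 + T))*r(4, V)) = (166 + 73)*(405 + (3 + (6 + 50))*1) = 239*(405 + (3 + 56)*1) = 239*(405 + 59*1) = 239*(405 + 59) = 239*464 = 110896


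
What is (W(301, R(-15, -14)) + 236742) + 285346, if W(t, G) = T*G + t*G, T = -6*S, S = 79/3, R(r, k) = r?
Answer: 519943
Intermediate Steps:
S = 79/3 (S = 79*(⅓) = 79/3 ≈ 26.333)
T = -158 (T = -6*79/3 = -158)
W(t, G) = -158*G + G*t (W(t, G) = -158*G + t*G = -158*G + G*t)
(W(301, R(-15, -14)) + 236742) + 285346 = (-15*(-158 + 301) + 236742) + 285346 = (-15*143 + 236742) + 285346 = (-2145 + 236742) + 285346 = 234597 + 285346 = 519943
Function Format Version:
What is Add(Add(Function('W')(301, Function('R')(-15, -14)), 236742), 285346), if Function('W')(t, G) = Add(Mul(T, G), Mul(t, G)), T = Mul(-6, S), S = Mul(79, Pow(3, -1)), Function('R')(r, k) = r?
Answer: 519943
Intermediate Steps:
S = Rational(79, 3) (S = Mul(79, Rational(1, 3)) = Rational(79, 3) ≈ 26.333)
T = -158 (T = Mul(-6, Rational(79, 3)) = -158)
Function('W')(t, G) = Add(Mul(-158, G), Mul(G, t)) (Function('W')(t, G) = Add(Mul(-158, G), Mul(t, G)) = Add(Mul(-158, G), Mul(G, t)))
Add(Add(Function('W')(301, Function('R')(-15, -14)), 236742), 285346) = Add(Add(Mul(-15, Add(-158, 301)), 236742), 285346) = Add(Add(Mul(-15, 143), 236742), 285346) = Add(Add(-2145, 236742), 285346) = Add(234597, 285346) = 519943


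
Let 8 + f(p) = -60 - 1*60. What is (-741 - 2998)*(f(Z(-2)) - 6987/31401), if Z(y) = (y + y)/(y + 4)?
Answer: 5018130595/10467 ≈ 4.7942e+5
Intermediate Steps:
Z(y) = 2*y/(4 + y) (Z(y) = (2*y)/(4 + y) = 2*y/(4 + y))
f(p) = -128 (f(p) = -8 + (-60 - 1*60) = -8 + (-60 - 60) = -8 - 120 = -128)
(-741 - 2998)*(f(Z(-2)) - 6987/31401) = (-741 - 2998)*(-128 - 6987/31401) = -3739*(-128 - 6987*1/31401) = -3739*(-128 - 2329/10467) = -3739*(-1342105/10467) = 5018130595/10467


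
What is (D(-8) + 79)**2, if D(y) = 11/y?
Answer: 385641/64 ≈ 6025.6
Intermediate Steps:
(D(-8) + 79)**2 = (11/(-8) + 79)**2 = (11*(-1/8) + 79)**2 = (-11/8 + 79)**2 = (621/8)**2 = 385641/64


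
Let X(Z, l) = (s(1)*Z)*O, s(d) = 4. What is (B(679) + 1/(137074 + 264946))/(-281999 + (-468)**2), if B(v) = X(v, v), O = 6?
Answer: -6551317921/25317209500 ≈ -0.25877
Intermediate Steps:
X(Z, l) = 24*Z (X(Z, l) = (4*Z)*6 = 24*Z)
B(v) = 24*v
(B(679) + 1/(137074 + 264946))/(-281999 + (-468)**2) = (24*679 + 1/(137074 + 264946))/(-281999 + (-468)**2) = (16296 + 1/402020)/(-281999 + 219024) = (16296 + 1/402020)/(-62975) = (6551317921/402020)*(-1/62975) = -6551317921/25317209500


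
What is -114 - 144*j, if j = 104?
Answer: -15090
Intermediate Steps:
-114 - 144*j = -114 - 144*104 = -114 - 14976 = -15090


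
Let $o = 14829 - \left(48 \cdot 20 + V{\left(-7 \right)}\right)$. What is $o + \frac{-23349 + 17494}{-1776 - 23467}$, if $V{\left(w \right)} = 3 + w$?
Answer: $\frac{350201994}{25243} \approx 13873.0$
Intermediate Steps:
$o = 13873$ ($o = 14829 - \left(48 \cdot 20 + \left(3 - 7\right)\right) = 14829 - \left(960 - 4\right) = 14829 - 956 = 13873$)
$o + \frac{-23349 + 17494}{-1776 - 23467} = 13873 + \frac{-23349 + 17494}{-1776 - 23467} = 13873 - \frac{5855}{-25243} = 13873 - - \frac{5855}{25243} = 13873 + \frac{5855}{25243} = \frac{350201994}{25243}$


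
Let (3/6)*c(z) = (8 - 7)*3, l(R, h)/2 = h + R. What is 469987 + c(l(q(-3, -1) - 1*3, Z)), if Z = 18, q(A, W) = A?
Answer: 469993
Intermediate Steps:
l(R, h) = 2*R + 2*h (l(R, h) = 2*(h + R) = 2*(R + h) = 2*R + 2*h)
c(z) = 6 (c(z) = 2*((8 - 7)*3) = 2*(1*3) = 2*3 = 6)
469987 + c(l(q(-3, -1) - 1*3, Z)) = 469987 + 6 = 469993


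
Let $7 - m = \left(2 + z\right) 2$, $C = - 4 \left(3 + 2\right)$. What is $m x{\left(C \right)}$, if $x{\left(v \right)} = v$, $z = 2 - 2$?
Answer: $-60$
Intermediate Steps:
$C = -20$ ($C = \left(-4\right) 5 = -20$)
$z = 0$ ($z = 2 - 2 = 0$)
$m = 3$ ($m = 7 - \left(2 + 0\right) 2 = 7 - 2 \cdot 2 = 7 - 4 = 3$)
$m x{\left(C \right)} = 3 \left(-20\right) = -60$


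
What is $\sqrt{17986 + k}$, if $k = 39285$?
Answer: $\sqrt{57271} \approx 239.31$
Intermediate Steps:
$\sqrt{17986 + k} = \sqrt{17986 + 39285} = \sqrt{57271}$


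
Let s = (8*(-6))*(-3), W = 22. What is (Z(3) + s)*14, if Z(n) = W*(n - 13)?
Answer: -1064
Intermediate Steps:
s = 144 (s = -48*(-3) = 144)
Z(n) = -286 + 22*n (Z(n) = 22*(n - 13) = 22*(-13 + n) = -286 + 22*n)
(Z(3) + s)*14 = ((-286 + 22*3) + 144)*14 = ((-286 + 66) + 144)*14 = (-220 + 144)*14 = -76*14 = -1064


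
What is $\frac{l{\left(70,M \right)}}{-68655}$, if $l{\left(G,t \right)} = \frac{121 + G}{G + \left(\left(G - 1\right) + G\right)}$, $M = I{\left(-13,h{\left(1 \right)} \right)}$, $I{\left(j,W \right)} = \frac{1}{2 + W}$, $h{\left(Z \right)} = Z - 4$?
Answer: $- \frac{191}{14348895} \approx -1.3311 \cdot 10^{-5}$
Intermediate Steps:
$h{\left(Z \right)} = -4 + Z$
$M = -1$ ($M = \frac{1}{2 + \left(-4 + 1\right)} = \frac{1}{2 - 3} = \frac{1}{-1} = -1$)
$l{\left(G,t \right)} = \frac{121 + G}{-1 + 3 G}$ ($l{\left(G,t \right)} = \frac{121 + G}{G + \left(\left(-1 + G\right) + G\right)} = \frac{121 + G}{G + \left(-1 + 2 G\right)} = \frac{121 + G}{-1 + 3 G}$)
$\frac{l{\left(70,M \right)}}{-68655} = \frac{\frac{1}{-1 + 3 \cdot 70} \left(121 + 70\right)}{-68655} = \frac{1}{-1 + 210} \cdot 191 \left(- \frac{1}{68655}\right) = \frac{1}{209} \cdot 191 \left(- \frac{1}{68655}\right) = \frac{191}{209} \left(- \frac{1}{68655}\right) = - \frac{191}{14348895}$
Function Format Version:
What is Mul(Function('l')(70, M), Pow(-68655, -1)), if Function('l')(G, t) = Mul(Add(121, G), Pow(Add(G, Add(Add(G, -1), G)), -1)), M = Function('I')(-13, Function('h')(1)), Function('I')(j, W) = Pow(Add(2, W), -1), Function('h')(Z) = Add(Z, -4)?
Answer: Rational(-191, 14348895) ≈ -1.3311e-5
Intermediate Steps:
Function('h')(Z) = Add(-4, Z)
M = -1 (M = Pow(Add(2, Add(-4, 1)), -1) = Pow(Add(2, -3), -1) = Pow(-1, -1) = -1)
Function('l')(G, t) = Mul(Pow(Add(-1, Mul(3, G)), -1), Add(121, G)) (Function('l')(G, t) = Mul(Add(121, G), Pow(Add(G, Add(Add(-1, G), G)), -1)) = Mul(Add(121, G), Pow(Add(G, Add(-1, Mul(2, G))), -1)) = Mul(Add(121, G), Pow(Add(-1, Mul(3, G)), -1)) = Mul(Pow(Add(-1, Mul(3, G)), -1), Add(121, G)))
Mul(Function('l')(70, M), Pow(-68655, -1)) = Mul(Mul(Pow(Add(-1, Mul(3, 70)), -1), Add(121, 70)), Pow(-68655, -1)) = Mul(Mul(Pow(Add(-1, 210), -1), 191), Rational(-1, 68655)) = Mul(Mul(Pow(209, -1), 191), Rational(-1, 68655)) = Mul(Mul(Rational(1, 209), 191), Rational(-1, 68655)) = Mul(Rational(191, 209), Rational(-1, 68655)) = Rational(-191, 14348895)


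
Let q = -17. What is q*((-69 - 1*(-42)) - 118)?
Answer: 2465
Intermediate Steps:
q*((-69 - 1*(-42)) - 118) = -17*((-69 - 1*(-42)) - 118) = -17*((-69 + 42) - 118) = -17*(-27 - 118) = -17*(-145) = 2465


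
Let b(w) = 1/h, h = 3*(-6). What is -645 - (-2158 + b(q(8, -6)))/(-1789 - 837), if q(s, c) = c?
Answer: -30526705/47268 ≈ -645.82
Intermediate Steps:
h = -18
b(w) = -1/18 (b(w) = 1/(-18) = -1/18)
-645 - (-2158 + b(q(8, -6)))/(-1789 - 837) = -645 - (-2158 - 1/18)/(-1789 - 837) = -645 - (-38845)/(18*(-2626)) = -645 - (-38845)*(-1)/(18*2626) = -645 - 1*38845/47268 = -645 - 38845/47268 = -30526705/47268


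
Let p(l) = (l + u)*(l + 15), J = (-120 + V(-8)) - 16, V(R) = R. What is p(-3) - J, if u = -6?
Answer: 36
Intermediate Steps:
J = -144 (J = (-120 - 8) - 16 = -128 - 16 = -144)
p(l) = (-6 + l)*(15 + l) (p(l) = (l - 6)*(l + 15) = (-6 + l)*(15 + l))
p(-3) - J = (-90 + (-3)**2 + 9*(-3)) - 1*(-144) = (-90 + 9 - 27) + 144 = -108 + 144 = 36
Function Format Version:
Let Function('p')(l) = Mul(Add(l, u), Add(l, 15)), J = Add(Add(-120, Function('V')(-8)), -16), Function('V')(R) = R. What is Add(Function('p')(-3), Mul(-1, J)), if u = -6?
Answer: 36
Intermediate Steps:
J = -144 (J = Add(Add(-120, -8), -16) = Add(-128, -16) = -144)
Function('p')(l) = Mul(Add(-6, l), Add(15, l)) (Function('p')(l) = Mul(Add(l, -6), Add(l, 15)) = Mul(Add(-6, l), Add(15, l)))
Add(Function('p')(-3), Mul(-1, J)) = Add(Add(-90, Pow(-3, 2), Mul(9, -3)), Mul(-1, -144)) = Add(Add(-90, 9, -27), 144) = Add(-108, 144) = 36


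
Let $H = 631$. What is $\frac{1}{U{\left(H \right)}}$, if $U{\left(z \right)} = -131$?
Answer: $- \frac{1}{131} \approx -0.0076336$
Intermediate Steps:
$\frac{1}{U{\left(H \right)}} = \frac{1}{-131} = - \frac{1}{131}$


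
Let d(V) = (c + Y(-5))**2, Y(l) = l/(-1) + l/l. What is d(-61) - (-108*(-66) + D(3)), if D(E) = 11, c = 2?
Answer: -7075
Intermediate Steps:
Y(l) = 1 - l (Y(l) = l*(-1) + 1 = -l + 1 = 1 - l)
d(V) = 64 (d(V) = (2 + (1 - 1*(-5)))**2 = (2 + (1 + 5))**2 = (2 + 6)**2 = 8**2 = 64)
d(-61) - (-108*(-66) + D(3)) = 64 - (-108*(-66) + 11) = 64 - (7128 + 11) = 64 - 1*7139 = 64 - 7139 = -7075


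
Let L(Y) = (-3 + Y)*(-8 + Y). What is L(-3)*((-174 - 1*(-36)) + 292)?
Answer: 10164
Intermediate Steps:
L(Y) = (-8 + Y)*(-3 + Y)
L(-3)*((-174 - 1*(-36)) + 292) = (24 + (-3)**2 - 11*(-3))*((-174 - 1*(-36)) + 292) = (24 + 9 + 33)*((-174 + 36) + 292) = 66*(-138 + 292) = 66*154 = 10164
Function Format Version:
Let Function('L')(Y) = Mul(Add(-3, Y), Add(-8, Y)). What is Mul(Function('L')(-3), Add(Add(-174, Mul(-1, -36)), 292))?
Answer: 10164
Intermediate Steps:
Function('L')(Y) = Mul(Add(-8, Y), Add(-3, Y))
Mul(Function('L')(-3), Add(Add(-174, Mul(-1, -36)), 292)) = Mul(Add(24, Pow(-3, 2), Mul(-11, -3)), Add(Add(-174, Mul(-1, -36)), 292)) = Mul(Add(24, 9, 33), Add(Add(-174, 36), 292)) = Mul(66, Add(-138, 292)) = Mul(66, 154) = 10164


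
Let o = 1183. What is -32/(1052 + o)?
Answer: -32/2235 ≈ -0.014318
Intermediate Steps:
-32/(1052 + o) = -32/(1052 + 1183) = -32/2235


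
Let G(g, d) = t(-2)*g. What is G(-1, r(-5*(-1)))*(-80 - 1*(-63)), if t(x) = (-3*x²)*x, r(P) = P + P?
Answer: 408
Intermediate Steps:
r(P) = 2*P
t(x) = -3*x³
G(g, d) = 24*g (G(g, d) = (-3*(-2)³)*g = (-3*(-8))*g = 24*g)
G(-1, r(-5*(-1)))*(-80 - 1*(-63)) = (24*(-1))*(-80 - 1*(-63)) = -24*(-80 + 63) = -24*(-17) = 408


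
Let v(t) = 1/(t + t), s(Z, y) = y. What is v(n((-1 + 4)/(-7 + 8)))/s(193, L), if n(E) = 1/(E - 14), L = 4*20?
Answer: -11/160 ≈ -0.068750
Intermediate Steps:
L = 80
n(E) = 1/(-14 + E)
v(t) = 1/(2*t)
v(n((-1 + 4)/(-7 + 8)))/s(193, L) = (1/(2*(1/(-14 + (-1 + 4)/(-7 + 8)))))/80 = (1/(2*(1/(-14 + 3/1))))*(1/80) = (1/(2*(1/(-14 + 3*1))))*(1/80) = (1/(2*(1/(-14 + 3))))*(1/80) = (1/(2*(1/(-11))))*(1/80) = (1/(2*(-1/11)))*(1/80) = ((½)*(-11))*(1/80) = -11/2*1/80 = -11/160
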